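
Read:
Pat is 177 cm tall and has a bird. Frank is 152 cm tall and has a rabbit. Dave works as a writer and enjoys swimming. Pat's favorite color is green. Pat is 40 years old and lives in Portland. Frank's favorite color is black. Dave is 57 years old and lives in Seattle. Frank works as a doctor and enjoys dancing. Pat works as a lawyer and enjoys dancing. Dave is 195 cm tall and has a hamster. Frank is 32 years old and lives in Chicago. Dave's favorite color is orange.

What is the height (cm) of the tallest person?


Tallest: Dave at 195 cm

195


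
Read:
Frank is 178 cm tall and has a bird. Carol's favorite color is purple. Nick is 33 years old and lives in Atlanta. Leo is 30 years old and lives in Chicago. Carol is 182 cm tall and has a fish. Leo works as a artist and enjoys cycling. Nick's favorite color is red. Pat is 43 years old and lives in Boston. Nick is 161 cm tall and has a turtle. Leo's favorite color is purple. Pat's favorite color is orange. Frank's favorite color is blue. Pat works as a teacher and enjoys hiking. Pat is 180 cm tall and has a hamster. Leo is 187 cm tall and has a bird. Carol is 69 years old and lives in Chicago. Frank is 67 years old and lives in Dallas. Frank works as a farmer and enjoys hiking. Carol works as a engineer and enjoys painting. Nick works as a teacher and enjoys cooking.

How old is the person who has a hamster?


Person with hamster is Pat, age 43

43


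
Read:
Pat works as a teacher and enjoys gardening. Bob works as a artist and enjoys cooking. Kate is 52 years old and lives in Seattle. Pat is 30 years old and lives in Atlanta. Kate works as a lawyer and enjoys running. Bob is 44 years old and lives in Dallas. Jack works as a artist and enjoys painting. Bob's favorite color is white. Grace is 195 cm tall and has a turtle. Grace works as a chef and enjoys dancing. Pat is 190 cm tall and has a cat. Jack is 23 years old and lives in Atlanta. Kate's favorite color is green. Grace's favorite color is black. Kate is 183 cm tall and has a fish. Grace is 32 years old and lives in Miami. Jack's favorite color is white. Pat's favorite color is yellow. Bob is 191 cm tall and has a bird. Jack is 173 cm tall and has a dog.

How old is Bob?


Bob is 44 years old

44


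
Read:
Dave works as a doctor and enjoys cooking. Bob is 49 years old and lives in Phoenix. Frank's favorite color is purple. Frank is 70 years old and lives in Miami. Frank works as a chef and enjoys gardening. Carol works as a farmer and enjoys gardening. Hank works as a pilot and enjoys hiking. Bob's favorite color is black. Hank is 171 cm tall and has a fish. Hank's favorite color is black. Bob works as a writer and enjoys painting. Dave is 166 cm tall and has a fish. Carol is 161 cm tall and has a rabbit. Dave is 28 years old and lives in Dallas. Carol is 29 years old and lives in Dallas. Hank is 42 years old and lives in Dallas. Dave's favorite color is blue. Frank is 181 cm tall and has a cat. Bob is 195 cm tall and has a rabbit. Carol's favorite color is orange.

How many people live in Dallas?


Count in Dallas: 3

3


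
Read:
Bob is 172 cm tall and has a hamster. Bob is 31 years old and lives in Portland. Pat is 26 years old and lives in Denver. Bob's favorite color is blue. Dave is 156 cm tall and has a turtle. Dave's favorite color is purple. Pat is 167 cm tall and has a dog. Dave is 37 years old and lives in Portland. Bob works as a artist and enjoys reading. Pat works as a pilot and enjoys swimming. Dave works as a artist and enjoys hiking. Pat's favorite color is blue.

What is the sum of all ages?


26+37+31 = 94

94


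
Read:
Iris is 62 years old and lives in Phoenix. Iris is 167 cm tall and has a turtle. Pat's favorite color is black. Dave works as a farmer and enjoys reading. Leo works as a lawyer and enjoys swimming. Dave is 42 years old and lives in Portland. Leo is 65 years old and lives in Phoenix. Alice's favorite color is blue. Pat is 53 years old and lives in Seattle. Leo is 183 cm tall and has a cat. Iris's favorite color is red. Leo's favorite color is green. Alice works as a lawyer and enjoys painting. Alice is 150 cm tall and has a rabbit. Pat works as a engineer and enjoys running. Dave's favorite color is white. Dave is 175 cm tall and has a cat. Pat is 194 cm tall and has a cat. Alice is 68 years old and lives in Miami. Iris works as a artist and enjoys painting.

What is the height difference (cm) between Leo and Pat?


|183 - 194| = 11

11


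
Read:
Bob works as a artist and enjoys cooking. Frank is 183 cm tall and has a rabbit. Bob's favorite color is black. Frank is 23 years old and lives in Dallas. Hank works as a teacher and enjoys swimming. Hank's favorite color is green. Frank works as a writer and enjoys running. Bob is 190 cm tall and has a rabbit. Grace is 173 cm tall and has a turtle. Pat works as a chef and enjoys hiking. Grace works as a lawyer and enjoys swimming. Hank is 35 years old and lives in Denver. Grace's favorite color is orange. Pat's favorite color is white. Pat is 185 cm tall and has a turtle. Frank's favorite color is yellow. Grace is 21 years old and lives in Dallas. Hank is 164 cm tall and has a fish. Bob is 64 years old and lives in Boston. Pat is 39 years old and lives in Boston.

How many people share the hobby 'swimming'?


Count: 2

2


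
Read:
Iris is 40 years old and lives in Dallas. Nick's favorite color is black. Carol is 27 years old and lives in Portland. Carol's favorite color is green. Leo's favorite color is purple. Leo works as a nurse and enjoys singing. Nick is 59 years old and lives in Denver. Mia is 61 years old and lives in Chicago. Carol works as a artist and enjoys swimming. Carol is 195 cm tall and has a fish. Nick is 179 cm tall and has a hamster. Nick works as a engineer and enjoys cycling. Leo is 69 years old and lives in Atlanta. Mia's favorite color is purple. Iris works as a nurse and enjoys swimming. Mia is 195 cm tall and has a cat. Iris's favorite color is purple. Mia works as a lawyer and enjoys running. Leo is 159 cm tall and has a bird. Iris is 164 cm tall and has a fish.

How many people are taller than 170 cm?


Taller than 170: 3

3


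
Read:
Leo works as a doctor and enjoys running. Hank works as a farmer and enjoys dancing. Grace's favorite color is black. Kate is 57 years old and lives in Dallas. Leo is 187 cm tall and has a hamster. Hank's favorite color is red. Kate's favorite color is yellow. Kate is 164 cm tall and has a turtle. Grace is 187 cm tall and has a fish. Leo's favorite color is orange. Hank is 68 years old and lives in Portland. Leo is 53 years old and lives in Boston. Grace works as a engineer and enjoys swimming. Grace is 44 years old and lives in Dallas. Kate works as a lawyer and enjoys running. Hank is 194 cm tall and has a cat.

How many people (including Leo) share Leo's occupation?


Leo is a doctor. Count = 1

1


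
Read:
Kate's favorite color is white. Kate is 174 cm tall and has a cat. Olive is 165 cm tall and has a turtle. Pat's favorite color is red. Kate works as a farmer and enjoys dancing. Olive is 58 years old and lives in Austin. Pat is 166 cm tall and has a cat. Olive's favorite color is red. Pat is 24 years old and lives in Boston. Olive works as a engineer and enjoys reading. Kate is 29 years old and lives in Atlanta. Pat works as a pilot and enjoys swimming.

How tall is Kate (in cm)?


Kate is 174 cm tall

174


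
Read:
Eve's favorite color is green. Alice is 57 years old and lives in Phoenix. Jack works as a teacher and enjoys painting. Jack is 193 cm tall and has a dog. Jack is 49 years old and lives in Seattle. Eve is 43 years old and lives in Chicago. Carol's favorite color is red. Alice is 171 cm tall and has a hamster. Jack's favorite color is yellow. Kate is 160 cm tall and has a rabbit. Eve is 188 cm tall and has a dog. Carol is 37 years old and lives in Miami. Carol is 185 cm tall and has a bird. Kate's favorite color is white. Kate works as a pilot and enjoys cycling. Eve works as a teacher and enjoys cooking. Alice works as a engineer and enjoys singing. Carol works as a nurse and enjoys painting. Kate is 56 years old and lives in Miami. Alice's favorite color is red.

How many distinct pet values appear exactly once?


Unique pet values: 3

3


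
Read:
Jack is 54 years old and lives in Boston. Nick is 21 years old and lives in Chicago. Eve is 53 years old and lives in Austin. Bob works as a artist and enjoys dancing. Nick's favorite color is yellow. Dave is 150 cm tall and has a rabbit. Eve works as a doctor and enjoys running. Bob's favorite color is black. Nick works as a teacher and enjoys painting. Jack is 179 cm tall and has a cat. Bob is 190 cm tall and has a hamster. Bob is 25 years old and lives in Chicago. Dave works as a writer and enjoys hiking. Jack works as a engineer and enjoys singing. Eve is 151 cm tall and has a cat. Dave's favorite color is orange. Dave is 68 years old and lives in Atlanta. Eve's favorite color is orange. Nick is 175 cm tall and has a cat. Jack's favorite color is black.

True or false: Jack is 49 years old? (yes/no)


Jack is actually 54. no

no


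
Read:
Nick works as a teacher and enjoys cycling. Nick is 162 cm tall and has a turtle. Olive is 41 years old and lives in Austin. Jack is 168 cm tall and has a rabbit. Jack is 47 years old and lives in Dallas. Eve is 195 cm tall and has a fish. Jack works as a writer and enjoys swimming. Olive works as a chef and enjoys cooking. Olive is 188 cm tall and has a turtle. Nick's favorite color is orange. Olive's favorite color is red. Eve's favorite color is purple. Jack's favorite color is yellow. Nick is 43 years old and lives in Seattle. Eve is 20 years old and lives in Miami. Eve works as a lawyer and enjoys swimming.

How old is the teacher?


The teacher is Nick, age 43

43


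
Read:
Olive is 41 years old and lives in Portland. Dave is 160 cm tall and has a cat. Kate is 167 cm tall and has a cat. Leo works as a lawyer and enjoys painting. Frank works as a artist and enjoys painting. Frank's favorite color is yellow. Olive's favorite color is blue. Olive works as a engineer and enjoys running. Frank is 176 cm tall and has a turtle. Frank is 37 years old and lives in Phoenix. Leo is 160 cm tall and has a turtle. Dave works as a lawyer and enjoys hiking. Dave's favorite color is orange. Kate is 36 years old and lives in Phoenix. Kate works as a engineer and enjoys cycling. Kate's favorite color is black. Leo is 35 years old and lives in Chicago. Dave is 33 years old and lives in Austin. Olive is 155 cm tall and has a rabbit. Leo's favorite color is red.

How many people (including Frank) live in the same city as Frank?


Frank lives in Phoenix. Count = 2

2


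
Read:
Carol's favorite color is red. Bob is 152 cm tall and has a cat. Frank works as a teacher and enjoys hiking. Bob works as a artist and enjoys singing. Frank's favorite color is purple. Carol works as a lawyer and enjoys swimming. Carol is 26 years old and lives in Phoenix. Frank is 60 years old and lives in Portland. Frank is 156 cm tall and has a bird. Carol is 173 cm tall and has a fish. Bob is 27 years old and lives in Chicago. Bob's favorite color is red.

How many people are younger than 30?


Filter: 2

2


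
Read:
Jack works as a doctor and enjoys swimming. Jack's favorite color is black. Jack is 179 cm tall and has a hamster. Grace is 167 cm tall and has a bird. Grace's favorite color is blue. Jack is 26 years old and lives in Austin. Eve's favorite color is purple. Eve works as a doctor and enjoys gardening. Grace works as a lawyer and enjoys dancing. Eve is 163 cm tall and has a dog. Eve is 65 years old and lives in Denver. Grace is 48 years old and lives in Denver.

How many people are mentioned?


People: Grace, Eve, Jack. Count = 3

3


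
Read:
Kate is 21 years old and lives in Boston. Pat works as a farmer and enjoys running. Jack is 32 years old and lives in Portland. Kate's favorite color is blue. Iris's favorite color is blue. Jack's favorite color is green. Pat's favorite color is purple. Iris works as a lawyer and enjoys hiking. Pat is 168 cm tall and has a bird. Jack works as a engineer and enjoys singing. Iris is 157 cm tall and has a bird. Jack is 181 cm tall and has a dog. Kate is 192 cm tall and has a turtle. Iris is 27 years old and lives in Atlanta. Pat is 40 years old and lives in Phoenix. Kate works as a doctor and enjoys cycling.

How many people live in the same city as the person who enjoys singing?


Person with hobby singing is Jack, city Portland. Count = 1

1


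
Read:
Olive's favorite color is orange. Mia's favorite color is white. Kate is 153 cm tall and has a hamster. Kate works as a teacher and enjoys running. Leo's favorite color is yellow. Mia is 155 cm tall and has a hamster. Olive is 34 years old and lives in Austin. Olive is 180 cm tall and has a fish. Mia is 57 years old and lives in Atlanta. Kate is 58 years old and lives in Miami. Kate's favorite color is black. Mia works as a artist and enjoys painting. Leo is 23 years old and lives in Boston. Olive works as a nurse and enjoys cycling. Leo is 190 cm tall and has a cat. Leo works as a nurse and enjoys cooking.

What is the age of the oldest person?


Oldest: Kate at 58

58


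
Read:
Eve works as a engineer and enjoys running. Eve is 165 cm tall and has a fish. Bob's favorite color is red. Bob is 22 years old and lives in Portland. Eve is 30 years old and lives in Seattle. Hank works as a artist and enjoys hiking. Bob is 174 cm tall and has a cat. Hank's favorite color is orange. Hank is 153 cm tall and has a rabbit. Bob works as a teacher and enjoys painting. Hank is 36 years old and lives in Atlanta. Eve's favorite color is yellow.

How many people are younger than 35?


Filter: 2

2


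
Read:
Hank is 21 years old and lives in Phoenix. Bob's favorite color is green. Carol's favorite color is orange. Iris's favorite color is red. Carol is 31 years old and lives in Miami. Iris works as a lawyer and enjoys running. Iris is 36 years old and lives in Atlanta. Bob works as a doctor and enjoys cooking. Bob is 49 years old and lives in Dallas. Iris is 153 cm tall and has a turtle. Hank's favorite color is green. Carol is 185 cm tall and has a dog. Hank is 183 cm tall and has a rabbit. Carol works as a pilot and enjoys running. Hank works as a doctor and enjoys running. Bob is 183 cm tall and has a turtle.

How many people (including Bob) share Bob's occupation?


Bob is a doctor. Count = 2

2


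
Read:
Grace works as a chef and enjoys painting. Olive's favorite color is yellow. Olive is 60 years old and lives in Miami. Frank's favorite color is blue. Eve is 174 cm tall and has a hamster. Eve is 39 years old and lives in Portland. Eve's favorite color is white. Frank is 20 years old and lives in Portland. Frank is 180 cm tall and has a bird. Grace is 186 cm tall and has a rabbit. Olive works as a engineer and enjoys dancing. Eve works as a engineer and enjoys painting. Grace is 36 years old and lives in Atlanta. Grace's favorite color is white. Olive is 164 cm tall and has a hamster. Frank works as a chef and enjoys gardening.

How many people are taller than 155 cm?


Taller than 155: 4

4


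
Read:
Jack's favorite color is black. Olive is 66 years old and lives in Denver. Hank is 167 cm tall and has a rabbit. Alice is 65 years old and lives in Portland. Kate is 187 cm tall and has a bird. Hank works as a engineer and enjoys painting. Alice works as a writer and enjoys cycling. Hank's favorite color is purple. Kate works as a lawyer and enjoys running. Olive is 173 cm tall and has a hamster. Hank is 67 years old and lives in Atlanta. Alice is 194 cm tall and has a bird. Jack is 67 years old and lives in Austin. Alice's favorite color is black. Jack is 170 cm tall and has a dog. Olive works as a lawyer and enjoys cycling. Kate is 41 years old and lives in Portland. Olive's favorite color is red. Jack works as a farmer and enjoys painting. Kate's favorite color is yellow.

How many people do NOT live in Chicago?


Not in Chicago: 5

5


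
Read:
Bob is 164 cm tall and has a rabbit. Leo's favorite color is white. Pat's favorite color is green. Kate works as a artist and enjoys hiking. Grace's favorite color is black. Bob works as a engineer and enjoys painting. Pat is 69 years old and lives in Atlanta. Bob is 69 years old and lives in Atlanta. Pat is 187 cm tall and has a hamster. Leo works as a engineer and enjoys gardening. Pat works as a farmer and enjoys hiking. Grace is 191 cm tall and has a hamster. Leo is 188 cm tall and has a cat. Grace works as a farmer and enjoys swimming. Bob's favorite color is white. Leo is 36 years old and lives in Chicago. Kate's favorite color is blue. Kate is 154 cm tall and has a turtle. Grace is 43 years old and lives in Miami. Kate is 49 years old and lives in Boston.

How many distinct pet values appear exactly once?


Unique pet values: 3

3


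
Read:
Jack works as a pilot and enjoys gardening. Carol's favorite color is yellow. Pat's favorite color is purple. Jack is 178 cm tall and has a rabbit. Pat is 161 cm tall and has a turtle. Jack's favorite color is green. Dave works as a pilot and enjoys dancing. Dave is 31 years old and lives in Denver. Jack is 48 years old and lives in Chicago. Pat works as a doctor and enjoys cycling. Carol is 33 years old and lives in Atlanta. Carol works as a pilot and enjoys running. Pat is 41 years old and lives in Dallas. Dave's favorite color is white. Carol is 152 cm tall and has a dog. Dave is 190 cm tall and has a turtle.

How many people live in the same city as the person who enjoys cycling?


Person with hobby cycling is Pat, city Dallas. Count = 1

1


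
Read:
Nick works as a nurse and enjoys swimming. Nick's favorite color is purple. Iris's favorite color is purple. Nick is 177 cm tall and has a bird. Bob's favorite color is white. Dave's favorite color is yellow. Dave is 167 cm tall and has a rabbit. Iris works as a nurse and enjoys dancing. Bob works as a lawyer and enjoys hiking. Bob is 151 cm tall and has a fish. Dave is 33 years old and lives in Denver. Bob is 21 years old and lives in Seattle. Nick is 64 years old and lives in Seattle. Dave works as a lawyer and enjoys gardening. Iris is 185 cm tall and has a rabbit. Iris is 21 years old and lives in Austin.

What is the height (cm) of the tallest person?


Tallest: Iris at 185 cm

185


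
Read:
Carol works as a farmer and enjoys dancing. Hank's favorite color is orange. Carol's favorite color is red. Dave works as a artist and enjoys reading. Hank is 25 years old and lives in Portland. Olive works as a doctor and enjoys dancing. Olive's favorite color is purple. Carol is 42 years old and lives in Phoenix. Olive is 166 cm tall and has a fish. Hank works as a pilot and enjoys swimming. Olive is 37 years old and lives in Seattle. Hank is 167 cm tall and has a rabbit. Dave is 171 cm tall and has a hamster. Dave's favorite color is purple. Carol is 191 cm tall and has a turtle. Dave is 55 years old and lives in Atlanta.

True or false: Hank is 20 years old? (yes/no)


Hank is actually 25. no

no


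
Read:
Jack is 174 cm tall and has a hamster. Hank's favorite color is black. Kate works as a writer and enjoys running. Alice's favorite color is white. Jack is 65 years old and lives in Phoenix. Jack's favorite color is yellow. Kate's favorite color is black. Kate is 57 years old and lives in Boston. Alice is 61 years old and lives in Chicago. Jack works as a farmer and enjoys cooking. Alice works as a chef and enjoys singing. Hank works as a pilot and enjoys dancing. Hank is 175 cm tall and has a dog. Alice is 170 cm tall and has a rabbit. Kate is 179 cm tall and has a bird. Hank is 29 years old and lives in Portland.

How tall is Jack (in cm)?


Jack is 174 cm tall

174


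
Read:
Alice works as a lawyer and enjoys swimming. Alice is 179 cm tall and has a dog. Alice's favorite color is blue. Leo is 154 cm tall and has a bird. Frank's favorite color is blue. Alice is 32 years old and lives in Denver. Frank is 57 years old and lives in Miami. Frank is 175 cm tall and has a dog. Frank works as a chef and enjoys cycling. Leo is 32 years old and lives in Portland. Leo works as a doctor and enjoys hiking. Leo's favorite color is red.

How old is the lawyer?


The lawyer is Alice, age 32

32


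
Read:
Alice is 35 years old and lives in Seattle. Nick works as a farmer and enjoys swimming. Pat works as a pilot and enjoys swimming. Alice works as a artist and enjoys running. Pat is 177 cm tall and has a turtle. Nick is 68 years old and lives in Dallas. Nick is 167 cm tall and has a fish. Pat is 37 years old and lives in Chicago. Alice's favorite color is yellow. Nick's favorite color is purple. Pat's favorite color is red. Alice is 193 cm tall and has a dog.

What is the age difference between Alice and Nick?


|35 - 68| = 33

33


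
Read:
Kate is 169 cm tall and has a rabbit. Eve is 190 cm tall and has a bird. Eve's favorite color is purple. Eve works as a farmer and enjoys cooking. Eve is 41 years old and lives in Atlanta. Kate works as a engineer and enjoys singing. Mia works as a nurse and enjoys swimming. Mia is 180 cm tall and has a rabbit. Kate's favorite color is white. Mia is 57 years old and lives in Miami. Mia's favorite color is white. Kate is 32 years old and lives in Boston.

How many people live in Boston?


Count in Boston: 1

1


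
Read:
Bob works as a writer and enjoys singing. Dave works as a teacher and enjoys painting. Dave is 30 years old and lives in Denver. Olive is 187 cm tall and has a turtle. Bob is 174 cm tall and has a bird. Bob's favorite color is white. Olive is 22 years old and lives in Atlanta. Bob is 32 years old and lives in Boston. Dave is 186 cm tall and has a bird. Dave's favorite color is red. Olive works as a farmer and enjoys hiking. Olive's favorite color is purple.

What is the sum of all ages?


30+32+22 = 84

84


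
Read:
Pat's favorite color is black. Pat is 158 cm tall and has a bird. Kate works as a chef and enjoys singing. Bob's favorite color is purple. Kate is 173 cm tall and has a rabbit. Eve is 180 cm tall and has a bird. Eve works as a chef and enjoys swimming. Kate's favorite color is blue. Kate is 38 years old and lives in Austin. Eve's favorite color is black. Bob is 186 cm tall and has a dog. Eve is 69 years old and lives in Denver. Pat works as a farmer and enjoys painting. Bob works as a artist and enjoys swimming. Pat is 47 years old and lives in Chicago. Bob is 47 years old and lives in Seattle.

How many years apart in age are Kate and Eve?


38 vs 69, diff = 31

31


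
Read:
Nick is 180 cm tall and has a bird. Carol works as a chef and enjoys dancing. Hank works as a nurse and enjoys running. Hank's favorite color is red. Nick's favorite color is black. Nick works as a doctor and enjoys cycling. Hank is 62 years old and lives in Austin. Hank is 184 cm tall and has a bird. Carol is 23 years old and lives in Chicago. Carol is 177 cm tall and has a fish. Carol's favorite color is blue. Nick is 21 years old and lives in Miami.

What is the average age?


Sum=106, n=3, avg=35.33

35.33


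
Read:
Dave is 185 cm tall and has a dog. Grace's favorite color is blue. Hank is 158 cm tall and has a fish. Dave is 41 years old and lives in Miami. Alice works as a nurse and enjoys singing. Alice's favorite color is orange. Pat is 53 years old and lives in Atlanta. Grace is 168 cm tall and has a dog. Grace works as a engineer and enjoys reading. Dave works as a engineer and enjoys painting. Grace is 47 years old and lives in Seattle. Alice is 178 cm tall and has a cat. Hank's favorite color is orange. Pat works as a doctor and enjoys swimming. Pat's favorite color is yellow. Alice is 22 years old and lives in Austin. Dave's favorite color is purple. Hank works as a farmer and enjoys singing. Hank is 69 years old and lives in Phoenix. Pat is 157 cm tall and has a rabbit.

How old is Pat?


Pat is 53 years old

53


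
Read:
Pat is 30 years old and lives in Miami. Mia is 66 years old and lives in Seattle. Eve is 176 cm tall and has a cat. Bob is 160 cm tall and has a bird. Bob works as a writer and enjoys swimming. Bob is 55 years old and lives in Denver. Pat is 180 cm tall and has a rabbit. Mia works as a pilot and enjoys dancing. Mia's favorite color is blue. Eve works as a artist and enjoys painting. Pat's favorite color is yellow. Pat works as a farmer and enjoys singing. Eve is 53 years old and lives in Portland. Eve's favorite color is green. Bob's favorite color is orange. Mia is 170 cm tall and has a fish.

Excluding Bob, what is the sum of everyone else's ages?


Sum (excluding Bob): 149

149


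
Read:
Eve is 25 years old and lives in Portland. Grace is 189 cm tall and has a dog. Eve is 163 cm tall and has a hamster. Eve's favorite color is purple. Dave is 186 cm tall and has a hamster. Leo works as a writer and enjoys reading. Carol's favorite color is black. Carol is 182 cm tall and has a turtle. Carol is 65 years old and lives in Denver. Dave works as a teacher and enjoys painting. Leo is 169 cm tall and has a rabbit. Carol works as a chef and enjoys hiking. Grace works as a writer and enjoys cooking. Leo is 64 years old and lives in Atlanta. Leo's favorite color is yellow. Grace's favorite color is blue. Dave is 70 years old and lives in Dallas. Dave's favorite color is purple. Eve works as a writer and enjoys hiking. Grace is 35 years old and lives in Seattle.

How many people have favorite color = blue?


Count: 1

1


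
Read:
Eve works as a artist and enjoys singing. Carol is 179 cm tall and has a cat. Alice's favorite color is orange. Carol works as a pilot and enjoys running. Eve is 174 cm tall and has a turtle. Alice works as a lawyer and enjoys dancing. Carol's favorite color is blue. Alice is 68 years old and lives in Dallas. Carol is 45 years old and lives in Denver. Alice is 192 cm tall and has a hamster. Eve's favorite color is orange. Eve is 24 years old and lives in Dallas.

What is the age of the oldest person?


Oldest: Alice at 68

68


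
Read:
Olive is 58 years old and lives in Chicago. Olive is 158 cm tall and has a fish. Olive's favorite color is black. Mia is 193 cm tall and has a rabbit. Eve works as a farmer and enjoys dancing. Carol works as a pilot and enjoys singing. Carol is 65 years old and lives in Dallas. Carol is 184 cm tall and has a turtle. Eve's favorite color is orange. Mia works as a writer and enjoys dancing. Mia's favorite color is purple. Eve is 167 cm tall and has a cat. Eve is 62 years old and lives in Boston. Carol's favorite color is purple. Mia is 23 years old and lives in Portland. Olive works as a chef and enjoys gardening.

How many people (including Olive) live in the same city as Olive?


Olive lives in Chicago. Count = 1

1


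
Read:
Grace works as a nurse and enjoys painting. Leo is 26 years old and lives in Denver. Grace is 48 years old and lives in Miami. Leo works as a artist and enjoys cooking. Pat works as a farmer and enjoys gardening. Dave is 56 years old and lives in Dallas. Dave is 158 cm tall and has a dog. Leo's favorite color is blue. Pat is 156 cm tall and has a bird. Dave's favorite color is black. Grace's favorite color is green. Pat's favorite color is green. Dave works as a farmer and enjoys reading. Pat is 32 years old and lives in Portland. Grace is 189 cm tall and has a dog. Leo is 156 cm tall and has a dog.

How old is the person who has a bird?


Person with bird is Pat, age 32

32


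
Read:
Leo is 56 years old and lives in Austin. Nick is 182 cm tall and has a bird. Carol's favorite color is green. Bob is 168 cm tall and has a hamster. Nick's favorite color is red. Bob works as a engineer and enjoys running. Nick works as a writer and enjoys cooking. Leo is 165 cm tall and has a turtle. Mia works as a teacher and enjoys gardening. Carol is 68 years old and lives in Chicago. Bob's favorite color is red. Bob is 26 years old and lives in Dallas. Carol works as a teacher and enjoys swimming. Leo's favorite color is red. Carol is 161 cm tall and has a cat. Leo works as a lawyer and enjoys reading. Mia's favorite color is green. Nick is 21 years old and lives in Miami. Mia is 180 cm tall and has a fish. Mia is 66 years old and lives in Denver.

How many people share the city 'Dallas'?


Count: 1

1


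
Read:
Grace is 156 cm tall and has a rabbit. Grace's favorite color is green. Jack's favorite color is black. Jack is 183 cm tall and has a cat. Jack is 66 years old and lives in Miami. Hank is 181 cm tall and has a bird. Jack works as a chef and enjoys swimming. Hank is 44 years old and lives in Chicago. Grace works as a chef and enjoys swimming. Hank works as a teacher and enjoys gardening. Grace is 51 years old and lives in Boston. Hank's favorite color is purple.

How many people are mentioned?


People: Jack, Hank, Grace. Count = 3

3


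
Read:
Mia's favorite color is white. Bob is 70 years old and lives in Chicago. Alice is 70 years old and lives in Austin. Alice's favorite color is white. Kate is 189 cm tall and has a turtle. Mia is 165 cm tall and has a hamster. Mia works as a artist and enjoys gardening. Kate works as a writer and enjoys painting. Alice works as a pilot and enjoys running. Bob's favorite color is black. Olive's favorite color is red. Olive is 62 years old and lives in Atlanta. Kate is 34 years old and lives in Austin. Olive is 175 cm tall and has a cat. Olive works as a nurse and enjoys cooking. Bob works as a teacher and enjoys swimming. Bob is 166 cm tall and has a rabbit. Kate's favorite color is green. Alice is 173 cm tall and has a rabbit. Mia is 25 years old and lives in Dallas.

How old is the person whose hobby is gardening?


Person with hobby=gardening is Mia, age 25

25


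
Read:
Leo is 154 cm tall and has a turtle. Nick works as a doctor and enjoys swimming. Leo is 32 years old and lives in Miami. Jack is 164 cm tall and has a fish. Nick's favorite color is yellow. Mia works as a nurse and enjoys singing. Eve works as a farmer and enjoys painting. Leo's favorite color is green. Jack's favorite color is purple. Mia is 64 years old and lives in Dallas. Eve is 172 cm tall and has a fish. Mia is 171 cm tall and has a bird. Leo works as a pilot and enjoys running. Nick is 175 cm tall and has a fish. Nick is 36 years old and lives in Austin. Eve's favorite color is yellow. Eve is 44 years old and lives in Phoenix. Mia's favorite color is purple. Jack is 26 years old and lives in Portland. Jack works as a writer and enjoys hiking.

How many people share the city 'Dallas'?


Count: 1

1


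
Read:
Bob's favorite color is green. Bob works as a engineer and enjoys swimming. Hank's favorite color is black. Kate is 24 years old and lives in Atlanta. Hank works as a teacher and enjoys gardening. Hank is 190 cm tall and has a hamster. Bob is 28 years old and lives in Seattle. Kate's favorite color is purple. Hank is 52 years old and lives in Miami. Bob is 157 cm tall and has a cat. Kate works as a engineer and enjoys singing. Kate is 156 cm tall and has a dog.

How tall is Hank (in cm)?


Hank is 190 cm tall

190


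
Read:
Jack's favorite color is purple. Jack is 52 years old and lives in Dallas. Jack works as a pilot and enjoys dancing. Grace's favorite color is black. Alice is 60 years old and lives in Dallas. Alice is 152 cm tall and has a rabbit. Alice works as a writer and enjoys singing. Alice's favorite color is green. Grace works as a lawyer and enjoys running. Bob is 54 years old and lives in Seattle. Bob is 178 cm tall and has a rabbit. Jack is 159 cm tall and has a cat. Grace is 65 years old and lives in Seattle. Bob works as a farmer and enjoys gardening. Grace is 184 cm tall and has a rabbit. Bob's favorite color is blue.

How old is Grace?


Grace is 65 years old

65


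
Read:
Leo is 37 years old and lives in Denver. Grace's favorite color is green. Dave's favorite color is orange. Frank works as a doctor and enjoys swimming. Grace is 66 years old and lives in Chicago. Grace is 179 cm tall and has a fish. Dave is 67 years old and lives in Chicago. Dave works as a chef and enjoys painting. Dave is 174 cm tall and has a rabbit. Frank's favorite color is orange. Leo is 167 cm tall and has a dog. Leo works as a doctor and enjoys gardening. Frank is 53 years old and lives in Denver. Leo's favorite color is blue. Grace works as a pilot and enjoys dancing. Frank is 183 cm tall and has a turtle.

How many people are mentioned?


People: Leo, Dave, Frank, Grace. Count = 4

4


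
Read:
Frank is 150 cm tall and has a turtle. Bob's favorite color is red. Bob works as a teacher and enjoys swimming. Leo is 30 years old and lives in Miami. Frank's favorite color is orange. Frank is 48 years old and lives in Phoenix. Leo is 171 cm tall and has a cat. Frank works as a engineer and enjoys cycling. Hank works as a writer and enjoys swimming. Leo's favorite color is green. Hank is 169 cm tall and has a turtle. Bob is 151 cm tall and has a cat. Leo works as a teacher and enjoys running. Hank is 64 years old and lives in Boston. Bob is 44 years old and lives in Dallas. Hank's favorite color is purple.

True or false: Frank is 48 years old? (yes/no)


Frank is actually 48. yes

yes


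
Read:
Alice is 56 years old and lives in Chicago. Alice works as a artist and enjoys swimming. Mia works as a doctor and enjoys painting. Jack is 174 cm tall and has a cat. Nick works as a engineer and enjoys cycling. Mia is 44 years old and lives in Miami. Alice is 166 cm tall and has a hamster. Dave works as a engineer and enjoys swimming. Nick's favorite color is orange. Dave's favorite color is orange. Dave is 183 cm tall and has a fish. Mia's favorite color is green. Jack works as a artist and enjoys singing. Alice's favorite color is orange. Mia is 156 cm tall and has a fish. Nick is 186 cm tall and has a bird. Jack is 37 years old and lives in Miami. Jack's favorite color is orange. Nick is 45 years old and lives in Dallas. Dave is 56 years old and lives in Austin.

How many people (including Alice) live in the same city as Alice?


Alice lives in Chicago. Count = 1

1


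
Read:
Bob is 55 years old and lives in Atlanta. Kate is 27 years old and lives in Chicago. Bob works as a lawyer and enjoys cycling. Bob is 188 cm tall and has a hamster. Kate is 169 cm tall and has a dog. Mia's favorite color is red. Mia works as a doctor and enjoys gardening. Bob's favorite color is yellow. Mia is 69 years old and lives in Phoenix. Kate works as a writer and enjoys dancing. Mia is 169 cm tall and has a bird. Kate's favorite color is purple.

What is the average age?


Sum=151, n=3, avg=50.33

50.33


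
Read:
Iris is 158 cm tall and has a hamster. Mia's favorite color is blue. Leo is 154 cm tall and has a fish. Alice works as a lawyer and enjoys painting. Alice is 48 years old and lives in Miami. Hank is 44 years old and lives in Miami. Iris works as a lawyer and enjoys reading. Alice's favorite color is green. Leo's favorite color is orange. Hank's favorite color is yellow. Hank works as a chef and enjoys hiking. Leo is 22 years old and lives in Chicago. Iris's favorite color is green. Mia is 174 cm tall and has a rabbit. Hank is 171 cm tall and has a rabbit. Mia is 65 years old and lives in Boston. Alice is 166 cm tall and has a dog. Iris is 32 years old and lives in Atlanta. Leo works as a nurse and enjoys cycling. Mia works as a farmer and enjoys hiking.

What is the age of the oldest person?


Oldest: Mia at 65

65


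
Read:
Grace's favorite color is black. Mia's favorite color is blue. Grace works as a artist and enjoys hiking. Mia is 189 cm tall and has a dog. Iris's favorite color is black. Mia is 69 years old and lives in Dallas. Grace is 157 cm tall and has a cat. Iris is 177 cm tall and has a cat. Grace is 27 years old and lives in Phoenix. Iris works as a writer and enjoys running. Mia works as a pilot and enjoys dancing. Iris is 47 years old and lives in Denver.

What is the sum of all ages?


47+27+69 = 143

143


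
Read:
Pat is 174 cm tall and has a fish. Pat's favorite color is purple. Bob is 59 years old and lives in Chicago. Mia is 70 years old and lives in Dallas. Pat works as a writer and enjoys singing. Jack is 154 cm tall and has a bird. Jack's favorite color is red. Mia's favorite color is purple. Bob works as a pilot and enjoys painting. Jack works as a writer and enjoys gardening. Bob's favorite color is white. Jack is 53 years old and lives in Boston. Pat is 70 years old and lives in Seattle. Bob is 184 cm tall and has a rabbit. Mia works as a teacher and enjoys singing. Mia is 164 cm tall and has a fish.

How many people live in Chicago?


Count in Chicago: 1

1


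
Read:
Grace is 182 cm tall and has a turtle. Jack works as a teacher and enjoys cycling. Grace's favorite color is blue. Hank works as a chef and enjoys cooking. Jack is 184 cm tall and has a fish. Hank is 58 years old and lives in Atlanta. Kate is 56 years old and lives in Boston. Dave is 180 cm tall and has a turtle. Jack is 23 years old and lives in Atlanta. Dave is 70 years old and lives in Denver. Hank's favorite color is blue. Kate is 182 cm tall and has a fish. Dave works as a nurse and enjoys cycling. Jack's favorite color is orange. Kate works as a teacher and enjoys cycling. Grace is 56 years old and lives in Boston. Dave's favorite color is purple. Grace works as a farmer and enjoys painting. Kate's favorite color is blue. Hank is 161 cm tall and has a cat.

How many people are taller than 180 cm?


Taller than 180: 3

3


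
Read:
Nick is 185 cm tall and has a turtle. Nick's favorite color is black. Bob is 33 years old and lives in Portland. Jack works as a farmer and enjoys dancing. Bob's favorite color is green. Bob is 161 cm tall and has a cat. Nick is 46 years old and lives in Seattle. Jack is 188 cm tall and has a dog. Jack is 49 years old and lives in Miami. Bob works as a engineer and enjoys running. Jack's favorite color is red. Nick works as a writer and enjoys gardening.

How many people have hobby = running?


Count: 1

1


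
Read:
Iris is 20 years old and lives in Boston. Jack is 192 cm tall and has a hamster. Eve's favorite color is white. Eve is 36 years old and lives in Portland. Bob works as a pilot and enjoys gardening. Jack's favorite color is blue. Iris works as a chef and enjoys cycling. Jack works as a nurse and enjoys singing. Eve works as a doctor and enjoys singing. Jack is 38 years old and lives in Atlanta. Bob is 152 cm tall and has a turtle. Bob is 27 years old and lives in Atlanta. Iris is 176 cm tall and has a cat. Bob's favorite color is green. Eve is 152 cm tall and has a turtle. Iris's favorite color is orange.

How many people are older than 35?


Filter: 2

2


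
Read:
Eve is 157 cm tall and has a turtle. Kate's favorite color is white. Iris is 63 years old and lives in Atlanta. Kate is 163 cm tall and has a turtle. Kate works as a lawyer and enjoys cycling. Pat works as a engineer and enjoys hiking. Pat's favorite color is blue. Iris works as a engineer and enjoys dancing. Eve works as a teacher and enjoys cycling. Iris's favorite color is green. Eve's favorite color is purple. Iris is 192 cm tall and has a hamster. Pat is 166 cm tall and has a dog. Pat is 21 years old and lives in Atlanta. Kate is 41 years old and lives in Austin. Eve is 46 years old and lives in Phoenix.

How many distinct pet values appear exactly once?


Unique pet values: 2

2


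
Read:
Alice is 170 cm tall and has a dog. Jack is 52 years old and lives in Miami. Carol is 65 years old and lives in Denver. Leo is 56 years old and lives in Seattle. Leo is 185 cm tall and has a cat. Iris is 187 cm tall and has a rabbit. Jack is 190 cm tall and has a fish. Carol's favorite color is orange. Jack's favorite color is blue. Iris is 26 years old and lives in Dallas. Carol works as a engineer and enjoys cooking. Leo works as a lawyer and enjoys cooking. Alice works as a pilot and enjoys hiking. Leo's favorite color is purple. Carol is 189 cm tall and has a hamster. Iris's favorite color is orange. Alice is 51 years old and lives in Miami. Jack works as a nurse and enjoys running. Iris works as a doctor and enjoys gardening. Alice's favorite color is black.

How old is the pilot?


The pilot is Alice, age 51

51
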